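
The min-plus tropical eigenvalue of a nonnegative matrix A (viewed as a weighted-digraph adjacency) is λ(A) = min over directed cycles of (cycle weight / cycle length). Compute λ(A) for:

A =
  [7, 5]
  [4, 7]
λ(A) = 9/2

Enumerate directed cycles and compute their means (weight / length). Sample:
  cycle 0 → 0: weight = 7, length = 1, mean = 7/1 ≈ 7.000
  cycle 1 → 1: weight = 7, length = 1, mean = 7/1 ≈ 7.000
  cycle 0 → 1 → 0: weight = 9, length = 2, mean = 9/2 ≈ 4.500
  cycle 1 → 0 → 1: weight = 9, length = 2, mean = 9/2 ≈ 4.500
Minimum mean = 4.500, attained e.g. along the cycle 0 → 1 → 0 with weight 9 and length 2. So λ(A) = 9/2 = 9/2.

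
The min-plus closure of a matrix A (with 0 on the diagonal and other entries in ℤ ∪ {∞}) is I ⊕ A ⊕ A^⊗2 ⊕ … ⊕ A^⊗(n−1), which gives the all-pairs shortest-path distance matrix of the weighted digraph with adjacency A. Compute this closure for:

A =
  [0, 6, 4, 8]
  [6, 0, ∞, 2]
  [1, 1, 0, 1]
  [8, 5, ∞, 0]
Closure =
  [0, 5, 4, 5]
  [6, 0, 10, 2]
  [1, 1, 0, 1]
  [8, 5, 12, 0]

This is the Floyd-Warshall all-pairs shortest-path computation. For each intermediate vertex k = 0, 1, …, 3, update dist[i][j] ← min(dist[i][j], dist[i][k] + dist[k][j]). The final matrix gives, for each (i, j), the minimum total weight of any directed path from i to j (possibly empty when i = j).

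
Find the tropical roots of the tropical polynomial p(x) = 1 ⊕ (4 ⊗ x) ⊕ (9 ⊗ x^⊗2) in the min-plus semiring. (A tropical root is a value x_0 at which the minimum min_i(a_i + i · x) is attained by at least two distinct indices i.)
Roots: {-5, -3}

Each tropical root is a break point of the lower envelope of the lines y = a_i + i · x (there are 3 lines, with slopes 0, 1, ..., 2). Only the lines that attain the minimum somewhere contribute to roots; other lines are dominated. Here the surviving (envelope) indices are i = 2, i = 1, i = 0.
Intersections between consecutive envelope lines give the roots: for adjacent envelope indices i < j the intersection is x = (a_i − a_j) / (j − i). Reading off the sorted break points: {-5, -3}.
Verification: at each break x_0, at least two indices attain the minimum of min_i(a_i + i · x_0).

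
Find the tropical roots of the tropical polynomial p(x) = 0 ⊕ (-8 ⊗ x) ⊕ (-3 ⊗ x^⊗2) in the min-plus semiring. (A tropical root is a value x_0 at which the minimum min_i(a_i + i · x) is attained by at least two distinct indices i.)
Roots: {-5, 8}

Each tropical root is a break point of the lower envelope of the lines y = a_i + i · x (there are 3 lines, with slopes 0, 1, ..., 2). Only the lines that attain the minimum somewhere contribute to roots; other lines are dominated. Here the surviving (envelope) indices are i = 2, i = 1, i = 0.
Intersections between consecutive envelope lines give the roots: for adjacent envelope indices i < j the intersection is x = (a_i − a_j) / (j − i). Reading off the sorted break points: {-5, 8}.
Verification: at each break x_0, at least two indices attain the minimum of min_i(a_i + i · x_0).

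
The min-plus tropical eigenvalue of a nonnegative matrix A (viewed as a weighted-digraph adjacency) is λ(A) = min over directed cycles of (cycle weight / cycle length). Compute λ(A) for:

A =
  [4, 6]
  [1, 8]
λ(A) = 7/2

Enumerate directed cycles and compute their means (weight / length). Sample:
  cycle 0 → 0: weight = 4, length = 1, mean = 4/1 ≈ 4.000
  cycle 1 → 1: weight = 8, length = 1, mean = 8/1 ≈ 8.000
  cycle 0 → 1 → 0: weight = 7, length = 2, mean = 7/2 ≈ 3.500
  cycle 1 → 0 → 1: weight = 7, length = 2, mean = 7/2 ≈ 3.500
Minimum mean = 3.500, attained e.g. along the cycle 0 → 1 → 0 with weight 7 and length 2. So λ(A) = 7/2 = 7/2.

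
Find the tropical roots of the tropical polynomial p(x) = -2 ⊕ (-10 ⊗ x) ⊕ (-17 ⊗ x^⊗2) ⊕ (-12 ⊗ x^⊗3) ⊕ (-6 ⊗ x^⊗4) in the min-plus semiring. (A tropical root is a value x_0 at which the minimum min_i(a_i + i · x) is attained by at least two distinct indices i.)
Roots: {-6, -5, 7, 8}

Each tropical root is a break point of the lower envelope of the lines y = a_i + i · x (there are 5 lines, with slopes 0, 1, ..., 4). Only the lines that attain the minimum somewhere contribute to roots; other lines are dominated. Here the surviving (envelope) indices are i = 4, i = 3, i = 2, i = 1, i = 0.
Intersections between consecutive envelope lines give the roots: for adjacent envelope indices i < j the intersection is x = (a_i − a_j) / (j − i). Reading off the sorted break points: {-6, -5, 7, 8}.
Verification: at each break x_0, at least two indices attain the minimum of min_i(a_i + i · x_0).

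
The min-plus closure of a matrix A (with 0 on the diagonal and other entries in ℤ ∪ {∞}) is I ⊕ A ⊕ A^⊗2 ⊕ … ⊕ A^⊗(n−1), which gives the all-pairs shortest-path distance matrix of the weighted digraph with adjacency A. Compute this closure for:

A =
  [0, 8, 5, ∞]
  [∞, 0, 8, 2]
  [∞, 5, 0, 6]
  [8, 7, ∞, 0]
Closure =
  [0, 8, 5, 10]
  [10, 0, 8, 2]
  [14, 5, 0, 6]
  [8, 7, 13, 0]

This is the Floyd-Warshall all-pairs shortest-path computation. For each intermediate vertex k = 0, 1, …, 3, update dist[i][j] ← min(dist[i][j], dist[i][k] + dist[k][j]). The final matrix gives, for each (i, j), the minimum total weight of any directed path from i to j (possibly empty when i = j).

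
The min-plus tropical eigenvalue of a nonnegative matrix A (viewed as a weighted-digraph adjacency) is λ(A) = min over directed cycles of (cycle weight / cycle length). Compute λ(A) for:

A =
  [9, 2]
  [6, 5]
λ(A) = 4

Enumerate directed cycles and compute their means (weight / length). Sample:
  cycle 0 → 0: weight = 9, length = 1, mean = 9/1 ≈ 9.000
  cycle 1 → 1: weight = 5, length = 1, mean = 5/1 ≈ 5.000
  cycle 0 → 1 → 0: weight = 8, length = 2, mean = 8/2 ≈ 4.000
  cycle 1 → 0 → 1: weight = 8, length = 2, mean = 8/2 ≈ 4.000
Minimum mean = 4.000, attained e.g. along the cycle 0 → 1 → 0 with weight 8 and length 2. So λ(A) = 8/2 = 4.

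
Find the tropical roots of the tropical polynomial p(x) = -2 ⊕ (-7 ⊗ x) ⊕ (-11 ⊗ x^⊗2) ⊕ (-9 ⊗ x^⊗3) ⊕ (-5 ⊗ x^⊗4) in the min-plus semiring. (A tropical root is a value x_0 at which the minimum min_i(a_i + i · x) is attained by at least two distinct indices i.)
Roots: {-4, -2, 4, 5}

Each tropical root is a break point of the lower envelope of the lines y = a_i + i · x (there are 5 lines, with slopes 0, 1, ..., 4). Only the lines that attain the minimum somewhere contribute to roots; other lines are dominated. Here the surviving (envelope) indices are i = 4, i = 3, i = 2, i = 1, i = 0.
Intersections between consecutive envelope lines give the roots: for adjacent envelope indices i < j the intersection is x = (a_i − a_j) / (j − i). Reading off the sorted break points: {-4, -2, 4, 5}.
Verification: at each break x_0, at least two indices attain the minimum of min_i(a_i + i · x_0).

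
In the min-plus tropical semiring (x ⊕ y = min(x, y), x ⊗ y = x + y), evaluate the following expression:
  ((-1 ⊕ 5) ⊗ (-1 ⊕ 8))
((-1 ⊕ 5) ⊗ (-1 ⊕ 8)) = -2

Expand innermost to outermost. Recall ⊕ takes the minimum of its arguments and ⊗ takes their sum. Working out the expression ((-1 ⊕ 5) ⊗ (-1 ⊕ 8)) gives -2.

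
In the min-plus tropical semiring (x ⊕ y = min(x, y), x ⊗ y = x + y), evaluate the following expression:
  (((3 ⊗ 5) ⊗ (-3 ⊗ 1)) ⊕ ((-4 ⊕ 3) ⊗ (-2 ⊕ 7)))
(((3 ⊗ 5) ⊗ (-3 ⊗ 1)) ⊕ ((-4 ⊕ 3) ⊗ (-2 ⊕ 7))) = -6

Expand innermost to outermost. Recall ⊕ takes the minimum of its arguments and ⊗ takes their sum. Working out the expression (((3 ⊗ 5) ⊗ (-3 ⊗ 1)) ⊕ ((-4 ⊕ 3) ⊗ (-2 ⊕ 7))) gives -6.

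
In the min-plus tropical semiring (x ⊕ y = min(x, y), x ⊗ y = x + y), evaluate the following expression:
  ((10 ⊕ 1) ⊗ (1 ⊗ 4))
((10 ⊕ 1) ⊗ (1 ⊗ 4)) = 6

Expand innermost to outermost. Recall ⊕ takes the minimum of its arguments and ⊗ takes their sum. Working out the expression ((10 ⊕ 1) ⊗ (1 ⊗ 4)) gives 6.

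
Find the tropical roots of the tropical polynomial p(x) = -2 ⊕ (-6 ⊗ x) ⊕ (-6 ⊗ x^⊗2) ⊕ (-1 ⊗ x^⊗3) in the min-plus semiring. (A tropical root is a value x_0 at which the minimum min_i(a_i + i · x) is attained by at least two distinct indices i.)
Roots: {-5, 0, 4}

Each tropical root is a break point of the lower envelope of the lines y = a_i + i · x (there are 4 lines, with slopes 0, 1, ..., 3). Only the lines that attain the minimum somewhere contribute to roots; other lines are dominated. Here the surviving (envelope) indices are i = 3, i = 2, i = 1, i = 0.
Intersections between consecutive envelope lines give the roots: for adjacent envelope indices i < j the intersection is x = (a_i − a_j) / (j − i). Reading off the sorted break points: {-5, 0, 4}.
Verification: at each break x_0, at least two indices attain the minimum of min_i(a_i + i · x_0).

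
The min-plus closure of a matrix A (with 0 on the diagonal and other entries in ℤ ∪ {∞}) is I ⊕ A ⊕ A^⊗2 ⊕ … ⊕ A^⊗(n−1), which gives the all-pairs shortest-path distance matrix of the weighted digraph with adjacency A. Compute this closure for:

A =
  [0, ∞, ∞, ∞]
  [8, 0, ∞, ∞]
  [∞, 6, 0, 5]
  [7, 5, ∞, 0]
Closure =
  [0, ∞, ∞, ∞]
  [8, 0, ∞, ∞]
  [12, 6, 0, 5]
  [7, 5, ∞, 0]

This is the Floyd-Warshall all-pairs shortest-path computation. For each intermediate vertex k = 0, 1, …, 3, update dist[i][j] ← min(dist[i][j], dist[i][k] + dist[k][j]). The final matrix gives, for each (i, j), the minimum total weight of any directed path from i to j (possibly empty when i = j).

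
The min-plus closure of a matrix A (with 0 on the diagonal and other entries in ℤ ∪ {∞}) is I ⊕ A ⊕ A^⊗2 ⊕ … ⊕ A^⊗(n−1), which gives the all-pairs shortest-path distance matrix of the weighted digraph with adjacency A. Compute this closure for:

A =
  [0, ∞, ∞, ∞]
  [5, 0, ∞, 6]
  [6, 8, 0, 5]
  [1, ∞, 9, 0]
Closure =
  [0, ∞, ∞, ∞]
  [5, 0, 15, 6]
  [6, 8, 0, 5]
  [1, 17, 9, 0]

This is the Floyd-Warshall all-pairs shortest-path computation. For each intermediate vertex k = 0, 1, …, 3, update dist[i][j] ← min(dist[i][j], dist[i][k] + dist[k][j]). The final matrix gives, for each (i, j), the minimum total weight of any directed path from i to j (possibly empty when i = j).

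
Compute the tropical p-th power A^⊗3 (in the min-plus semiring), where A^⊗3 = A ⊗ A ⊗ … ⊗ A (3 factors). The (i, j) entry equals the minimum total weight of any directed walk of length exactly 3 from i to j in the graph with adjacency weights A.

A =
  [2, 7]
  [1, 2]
A^⊗3 =
  [6, 11]
  [5, 6]

Each entry (A^⊗3)_ij equals the minimum over all length-3 walks i = v_0 → v_1 → … → v_3 = j of Σ_t A[v_t][v_{t+1}]. For example, for (i, j) = (0, 1) we minimise over 4 possible intermediate vertex sequences; the minimum is 11, attained along the walk 0 → 0 → 0 → 1.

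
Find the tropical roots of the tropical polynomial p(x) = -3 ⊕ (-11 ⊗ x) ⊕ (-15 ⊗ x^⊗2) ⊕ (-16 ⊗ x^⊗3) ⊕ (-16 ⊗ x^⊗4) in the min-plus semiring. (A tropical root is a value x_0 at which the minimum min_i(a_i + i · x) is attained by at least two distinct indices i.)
Roots: {0, 1, 4, 8}

Each tropical root is a break point of the lower envelope of the lines y = a_i + i · x (there are 5 lines, with slopes 0, 1, ..., 4). Only the lines that attain the minimum somewhere contribute to roots; other lines are dominated. Here the surviving (envelope) indices are i = 4, i = 3, i = 2, i = 1, i = 0.
Intersections between consecutive envelope lines give the roots: for adjacent envelope indices i < j the intersection is x = (a_i − a_j) / (j − i). Reading off the sorted break points: {0, 1, 4, 8}.
Verification: at each break x_0, at least two indices attain the minimum of min_i(a_i + i · x_0).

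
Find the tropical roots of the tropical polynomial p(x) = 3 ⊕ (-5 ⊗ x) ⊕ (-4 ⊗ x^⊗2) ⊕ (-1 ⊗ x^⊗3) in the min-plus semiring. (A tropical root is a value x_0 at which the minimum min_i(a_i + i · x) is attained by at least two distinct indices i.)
Roots: {-3, -1, 8}

Each tropical root is a break point of the lower envelope of the lines y = a_i + i · x (there are 4 lines, with slopes 0, 1, ..., 3). Only the lines that attain the minimum somewhere contribute to roots; other lines are dominated. Here the surviving (envelope) indices are i = 3, i = 2, i = 1, i = 0.
Intersections between consecutive envelope lines give the roots: for adjacent envelope indices i < j the intersection is x = (a_i − a_j) / (j − i). Reading off the sorted break points: {-3, -1, 8}.
Verification: at each break x_0, at least two indices attain the minimum of min_i(a_i + i · x_0).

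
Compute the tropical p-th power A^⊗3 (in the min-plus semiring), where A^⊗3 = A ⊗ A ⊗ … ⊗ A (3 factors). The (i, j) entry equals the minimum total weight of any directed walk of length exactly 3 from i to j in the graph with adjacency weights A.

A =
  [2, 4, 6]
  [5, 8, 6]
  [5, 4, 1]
A^⊗3 =
  [6, 8, 8]
  [9, 11, 8]
  [7, 6, 3]

Each entry (A^⊗3)_ij equals the minimum over all length-3 walks i = v_0 → v_1 → … → v_3 = j of Σ_t A[v_t][v_{t+1}]. For example, for (i, j) = (0, 2) we minimise over 9 possible intermediate vertex sequences; the minimum is 8, attained along the walk 0 → 2 → 2 → 2.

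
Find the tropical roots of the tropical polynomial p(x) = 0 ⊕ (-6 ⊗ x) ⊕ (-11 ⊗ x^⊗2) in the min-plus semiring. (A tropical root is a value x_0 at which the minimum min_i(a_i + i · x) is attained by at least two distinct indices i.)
Roots: {5, 6}

Each tropical root is a break point of the lower envelope of the lines y = a_i + i · x (there are 3 lines, with slopes 0, 1, ..., 2). Only the lines that attain the minimum somewhere contribute to roots; other lines are dominated. Here the surviving (envelope) indices are i = 2, i = 1, i = 0.
Intersections between consecutive envelope lines give the roots: for adjacent envelope indices i < j the intersection is x = (a_i − a_j) / (j − i). Reading off the sorted break points: {5, 6}.
Verification: at each break x_0, at least two indices attain the minimum of min_i(a_i + i · x_0).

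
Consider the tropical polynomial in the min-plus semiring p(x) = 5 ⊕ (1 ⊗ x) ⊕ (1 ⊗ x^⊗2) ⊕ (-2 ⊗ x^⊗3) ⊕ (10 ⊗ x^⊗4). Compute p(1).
p(1) = 1

A tropical monomial a ⊗ x^⊗i evaluates to a + i · x. Evaluating each term at x = 1:
  Term 0 contributes 5 + 0 · 1 = 5
  Term 1 contributes 1 + 1 · 1 = 2
  Term 2 contributes 1 + 2 · 1 = 3
  Term 3 contributes -2 + 3 · 1 = 1
  Term 4 contributes 10 + 4 · 1 = 14
p(1) = ⊕ of these = min[5, 2, 3, 1, 14] = 1.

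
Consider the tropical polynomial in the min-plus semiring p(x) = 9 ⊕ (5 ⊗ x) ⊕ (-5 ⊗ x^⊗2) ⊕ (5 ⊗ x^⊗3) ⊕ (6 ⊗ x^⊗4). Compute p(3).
p(3) = 1

A tropical monomial a ⊗ x^⊗i evaluates to a + i · x. Evaluating each term at x = 3:
  Term 0 contributes 9 + 0 · 3 = 9
  Term 1 contributes 5 + 1 · 3 = 8
  Term 2 contributes -5 + 2 · 3 = 1
  Term 3 contributes 5 + 3 · 3 = 14
  Term 4 contributes 6 + 4 · 3 = 18
p(3) = ⊕ of these = min[9, 8, 1, 14, 18] = 1.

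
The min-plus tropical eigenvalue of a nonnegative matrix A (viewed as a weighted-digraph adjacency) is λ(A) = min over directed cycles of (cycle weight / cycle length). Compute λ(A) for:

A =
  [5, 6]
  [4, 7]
λ(A) = 5

Enumerate directed cycles and compute their means (weight / length). Sample:
  cycle 0 → 0: weight = 5, length = 1, mean = 5/1 ≈ 5.000
  cycle 1 → 1: weight = 7, length = 1, mean = 7/1 ≈ 7.000
  cycle 0 → 1 → 0: weight = 10, length = 2, mean = 10/2 ≈ 5.000
  cycle 1 → 0 → 1: weight = 10, length = 2, mean = 10/2 ≈ 5.000
Minimum mean = 5.000, attained e.g. along the cycle 0 → 0 with weight 5 and length 1. So λ(A) = 5/1 = 5.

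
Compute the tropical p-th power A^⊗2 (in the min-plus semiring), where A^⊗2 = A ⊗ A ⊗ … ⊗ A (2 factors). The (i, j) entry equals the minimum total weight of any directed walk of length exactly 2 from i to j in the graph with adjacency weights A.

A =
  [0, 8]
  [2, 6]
A^⊗2 =
  [0, 8]
  [2, 10]

Each entry (A^⊗2)_ij equals the minimum over all length-2 walks i = v_0 → v_1 → … → v_2 = j of Σ_t A[v_t][v_{t+1}]. For example, for (i, j) = (0, 1) we minimise over 2 possible intermediate vertex sequences; the minimum is 8, attained along the walk 0 → 0 → 1.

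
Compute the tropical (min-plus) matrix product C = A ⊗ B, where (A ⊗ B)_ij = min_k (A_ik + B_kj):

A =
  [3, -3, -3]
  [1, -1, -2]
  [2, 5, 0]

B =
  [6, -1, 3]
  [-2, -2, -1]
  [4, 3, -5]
A ⊗ B =
  [-5, -5, -8]
  [-3, -3, -7]
  [3, 1, -5]

Apply the min-plus product entry-by-entry:
  C[0][0] = min over k of (A[0][0] + B[0][0] = 3 + 6 = 9, A[0][1] + B[1][0] = -3 + -2 = -5, A[0][2] + B[2][0] = -3 + 4 = 1) = -5 (attained at k = 1)
  C[0][1] = min over k of (A[0][0] + B[0][1] = 3 + -1 = 2, A[0][1] + B[1][1] = -3 + -2 = -5, A[0][2] + B[2][1] = -3 + 3 = 0) = -5 (attained at k = 1)
  C[0][2] = min over k of (A[0][0] + B[0][2] = 3 + 3 = 6, A[0][1] + B[1][2] = -3 + -1 = -4, A[0][2] + B[2][2] = -3 + -5 = -8) = -8 (attained at k = 2)
  C[1][0] = min over k of (A[1][0] + B[0][0] = 1 + 6 = 7, A[1][1] + B[1][0] = -1 + -2 = -3, A[1][2] + B[2][0] = -2 + 4 = 2) = -3 (attained at k = 1)
  C[1][1] = min over k of (A[1][0] + B[0][1] = 1 + -1 = 0, A[1][1] + B[1][1] = -1 + -2 = -3, A[1][2] + B[2][1] = -2 + 3 = 1) = -3 (attained at k = 1)
  C[1][2] = min over k of (A[1][0] + B[0][2] = 1 + 3 = 4, A[1][1] + B[1][2] = -1 + -1 = -2, A[1][2] + B[2][2] = -2 + -5 = -7) = -7 (attained at k = 2)
  C[2][0] = min over k of (A[2][0] + B[0][0] = 2 + 6 = 8, A[2][1] + B[1][0] = 5 + -2 = 3, A[2][2] + B[2][0] = 0 + 4 = 4) = 3 (attained at k = 1)
  C[2][1] = min over k of (A[2][0] + B[0][1] = 2 + -1 = 1, A[2][1] + B[1][1] = 5 + -2 = 3, A[2][2] + B[2][1] = 0 + 3 = 3) = 1 (attained at k = 0)
  C[2][2] = min over k of (A[2][0] + B[0][2] = 2 + 3 = 5, A[2][1] + B[1][2] = 5 + -1 = 4, A[2][2] + B[2][2] = 0 + -5 = -5) = -5 (attained at k = 2)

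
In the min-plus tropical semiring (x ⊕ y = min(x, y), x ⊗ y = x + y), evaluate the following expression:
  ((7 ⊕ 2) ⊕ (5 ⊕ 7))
((7 ⊕ 2) ⊕ (5 ⊕ 7)) = 2

Expand innermost to outermost. Recall ⊕ takes the minimum of its arguments and ⊗ takes their sum. Working out the expression ((7 ⊕ 2) ⊕ (5 ⊕ 7)) gives 2.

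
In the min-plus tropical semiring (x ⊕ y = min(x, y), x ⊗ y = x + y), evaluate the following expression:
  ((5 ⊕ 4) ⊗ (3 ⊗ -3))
((5 ⊕ 4) ⊗ (3 ⊗ -3)) = 4

Expand innermost to outermost. Recall ⊕ takes the minimum of its arguments and ⊗ takes their sum. Working out the expression ((5 ⊕ 4) ⊗ (3 ⊗ -3)) gives 4.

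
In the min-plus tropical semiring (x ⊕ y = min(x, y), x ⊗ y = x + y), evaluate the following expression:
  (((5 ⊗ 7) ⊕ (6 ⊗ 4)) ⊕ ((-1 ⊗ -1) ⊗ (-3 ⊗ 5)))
(((5 ⊗ 7) ⊕ (6 ⊗ 4)) ⊕ ((-1 ⊗ -1) ⊗ (-3 ⊗ 5))) = 0

Expand innermost to outermost. Recall ⊕ takes the minimum of its arguments and ⊗ takes their sum. Working out the expression (((5 ⊗ 7) ⊕ (6 ⊗ 4)) ⊕ ((-1 ⊗ -1) ⊗ (-3 ⊗ 5))) gives 0.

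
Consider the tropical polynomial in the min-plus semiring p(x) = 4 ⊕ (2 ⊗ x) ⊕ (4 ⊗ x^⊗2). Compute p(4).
p(4) = 4

A tropical monomial a ⊗ x^⊗i evaluates to a + i · x. Evaluating each term at x = 4:
  Term 0 contributes 4 + 0 · 4 = 4
  Term 1 contributes 2 + 1 · 4 = 6
  Term 2 contributes 4 + 2 · 4 = 12
p(4) = ⊕ of these = min[4, 6, 12] = 4.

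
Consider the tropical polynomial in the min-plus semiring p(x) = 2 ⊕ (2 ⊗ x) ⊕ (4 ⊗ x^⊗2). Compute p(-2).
p(-2) = 0

A tropical monomial a ⊗ x^⊗i evaluates to a + i · x. Evaluating each term at x = -2:
  Term 0 contributes 2 + 0 · -2 = 2
  Term 1 contributes 2 + 1 · -2 = 0
  Term 2 contributes 4 + 2 · -2 = 0
p(-2) = ⊕ of these = min[2, 0, 0] = 0.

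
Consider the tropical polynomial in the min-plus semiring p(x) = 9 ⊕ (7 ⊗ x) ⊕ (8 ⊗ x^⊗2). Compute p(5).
p(5) = 9

A tropical monomial a ⊗ x^⊗i evaluates to a + i · x. Evaluating each term at x = 5:
  Term 0 contributes 9 + 0 · 5 = 9
  Term 1 contributes 7 + 1 · 5 = 12
  Term 2 contributes 8 + 2 · 5 = 18
p(5) = ⊕ of these = min[9, 12, 18] = 9.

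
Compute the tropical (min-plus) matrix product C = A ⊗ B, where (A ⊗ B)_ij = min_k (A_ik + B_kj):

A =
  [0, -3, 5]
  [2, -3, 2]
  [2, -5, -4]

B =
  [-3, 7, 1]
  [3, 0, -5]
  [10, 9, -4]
A ⊗ B =
  [-3, -3, -8]
  [-1, -3, -8]
  [-2, -5, -10]

Apply the min-plus product entry-by-entry:
  C[0][0] = min over k of (A[0][0] + B[0][0] = 0 + -3 = -3, A[0][1] + B[1][0] = -3 + 3 = 0, A[0][2] + B[2][0] = 5 + 10 = 15) = -3 (attained at k = 0)
  C[0][1] = min over k of (A[0][0] + B[0][1] = 0 + 7 = 7, A[0][1] + B[1][1] = -3 + 0 = -3, A[0][2] + B[2][1] = 5 + 9 = 14) = -3 (attained at k = 1)
  C[0][2] = min over k of (A[0][0] + B[0][2] = 0 + 1 = 1, A[0][1] + B[1][2] = -3 + -5 = -8, A[0][2] + B[2][2] = 5 + -4 = 1) = -8 (attained at k = 1)
  C[1][0] = min over k of (A[1][0] + B[0][0] = 2 + -3 = -1, A[1][1] + B[1][0] = -3 + 3 = 0, A[1][2] + B[2][0] = 2 + 10 = 12) = -1 (attained at k = 0)
  C[1][1] = min over k of (A[1][0] + B[0][1] = 2 + 7 = 9, A[1][1] + B[1][1] = -3 + 0 = -3, A[1][2] + B[2][1] = 2 + 9 = 11) = -3 (attained at k = 1)
  C[1][2] = min over k of (A[1][0] + B[0][2] = 2 + 1 = 3, A[1][1] + B[1][2] = -3 + -5 = -8, A[1][2] + B[2][2] = 2 + -4 = -2) = -8 (attained at k = 1)
  C[2][0] = min over k of (A[2][0] + B[0][0] = 2 + -3 = -1, A[2][1] + B[1][0] = -5 + 3 = -2, A[2][2] + B[2][0] = -4 + 10 = 6) = -2 (attained at k = 1)
  C[2][1] = min over k of (A[2][0] + B[0][1] = 2 + 7 = 9, A[2][1] + B[1][1] = -5 + 0 = -5, A[2][2] + B[2][1] = -4 + 9 = 5) = -5 (attained at k = 1)
  C[2][2] = min over k of (A[2][0] + B[0][2] = 2 + 1 = 3, A[2][1] + B[1][2] = -5 + -5 = -10, A[2][2] + B[2][2] = -4 + -4 = -8) = -10 (attained at k = 1)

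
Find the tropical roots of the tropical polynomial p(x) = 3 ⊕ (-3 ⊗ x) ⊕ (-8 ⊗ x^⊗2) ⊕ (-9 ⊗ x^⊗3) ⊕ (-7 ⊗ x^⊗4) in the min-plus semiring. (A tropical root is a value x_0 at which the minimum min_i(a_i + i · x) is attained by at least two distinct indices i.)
Roots: {-2, 1, 5, 6}

Each tropical root is a break point of the lower envelope of the lines y = a_i + i · x (there are 5 lines, with slopes 0, 1, ..., 4). Only the lines that attain the minimum somewhere contribute to roots; other lines are dominated. Here the surviving (envelope) indices are i = 4, i = 3, i = 2, i = 1, i = 0.
Intersections between consecutive envelope lines give the roots: for adjacent envelope indices i < j the intersection is x = (a_i − a_j) / (j − i). Reading off the sorted break points: {-2, 1, 5, 6}.
Verification: at each break x_0, at least two indices attain the minimum of min_i(a_i + i · x_0).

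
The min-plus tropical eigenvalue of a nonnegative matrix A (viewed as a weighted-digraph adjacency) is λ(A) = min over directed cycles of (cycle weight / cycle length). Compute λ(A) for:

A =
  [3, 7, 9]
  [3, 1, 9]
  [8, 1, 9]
λ(A) = 1

Enumerate directed cycles and compute their means (weight / length). Sample:
  cycle 0 → 0: weight = 3, length = 1, mean = 3/1 ≈ 3.000
  cycle 1 → 1: weight = 1, length = 1, mean = 1/1 ≈ 1.000
  cycle 2 → 2: weight = 9, length = 1, mean = 9/1 ≈ 9.000
  cycle 0 → 1 → 0: weight = 10, length = 2, mean = 10/2 ≈ 5.000
  cycle 0 → 2 → 0: weight = 17, length = 2, mean = 17/2 ≈ 8.500
  cycle 1 → 0 → 1: weight = 10, length = 2, mean = 10/2 ≈ 5.000
Minimum mean = 1.000, attained e.g. along the cycle 1 → 1 with weight 1 and length 1. So λ(A) = 1/1 = 1.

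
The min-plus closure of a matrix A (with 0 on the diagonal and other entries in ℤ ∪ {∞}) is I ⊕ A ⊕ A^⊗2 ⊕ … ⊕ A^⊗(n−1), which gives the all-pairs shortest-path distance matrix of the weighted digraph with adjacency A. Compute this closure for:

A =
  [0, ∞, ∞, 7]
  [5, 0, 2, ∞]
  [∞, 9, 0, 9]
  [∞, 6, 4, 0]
Closure =
  [0, 13, 11, 7]
  [5, 0, 2, 11]
  [14, 9, 0, 9]
  [11, 6, 4, 0]

This is the Floyd-Warshall all-pairs shortest-path computation. For each intermediate vertex k = 0, 1, …, 3, update dist[i][j] ← min(dist[i][j], dist[i][k] + dist[k][j]). The final matrix gives, for each (i, j), the minimum total weight of any directed path from i to j (possibly empty when i = j).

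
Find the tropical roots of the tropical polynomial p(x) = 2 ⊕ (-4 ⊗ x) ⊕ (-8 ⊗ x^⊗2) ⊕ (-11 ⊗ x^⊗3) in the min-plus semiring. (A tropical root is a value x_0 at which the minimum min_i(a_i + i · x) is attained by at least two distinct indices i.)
Roots: {3, 4, 6}

Each tropical root is a break point of the lower envelope of the lines y = a_i + i · x (there are 4 lines, with slopes 0, 1, ..., 3). Only the lines that attain the minimum somewhere contribute to roots; other lines are dominated. Here the surviving (envelope) indices are i = 3, i = 2, i = 1, i = 0.
Intersections between consecutive envelope lines give the roots: for adjacent envelope indices i < j the intersection is x = (a_i − a_j) / (j − i). Reading off the sorted break points: {3, 4, 6}.
Verification: at each break x_0, at least two indices attain the minimum of min_i(a_i + i · x_0).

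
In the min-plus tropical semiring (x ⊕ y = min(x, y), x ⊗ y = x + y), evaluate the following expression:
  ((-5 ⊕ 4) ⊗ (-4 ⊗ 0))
((-5 ⊕ 4) ⊗ (-4 ⊗ 0)) = -9

Expand innermost to outermost. Recall ⊕ takes the minimum of its arguments and ⊗ takes their sum. Working out the expression ((-5 ⊕ 4) ⊗ (-4 ⊗ 0)) gives -9.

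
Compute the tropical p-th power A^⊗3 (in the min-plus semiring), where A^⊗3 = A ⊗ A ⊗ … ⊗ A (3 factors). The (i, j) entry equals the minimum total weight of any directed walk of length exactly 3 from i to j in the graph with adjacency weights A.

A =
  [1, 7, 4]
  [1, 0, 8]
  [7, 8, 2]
A^⊗3 =
  [3, 7, 6]
  [1, 0, 5]
  [9, 8, 6]

Each entry (A^⊗3)_ij equals the minimum over all length-3 walks i = v_0 → v_1 → … → v_3 = j of Σ_t A[v_t][v_{t+1}]. For example, for (i, j) = (0, 2) we minimise over 9 possible intermediate vertex sequences; the minimum is 6, attained along the walk 0 → 0 → 0 → 2.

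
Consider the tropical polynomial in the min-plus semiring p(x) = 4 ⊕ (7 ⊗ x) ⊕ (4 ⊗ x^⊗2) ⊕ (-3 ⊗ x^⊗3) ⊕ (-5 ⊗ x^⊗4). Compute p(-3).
p(-3) = -17

A tropical monomial a ⊗ x^⊗i evaluates to a + i · x. Evaluating each term at x = -3:
  Term 0 contributes 4 + 0 · -3 = 4
  Term 1 contributes 7 + 1 · -3 = 4
  Term 2 contributes 4 + 2 · -3 = -2
  Term 3 contributes -3 + 3 · -3 = -12
  Term 4 contributes -5 + 4 · -3 = -17
p(-3) = ⊕ of these = min[4, 4, -2, -12, -17] = -17.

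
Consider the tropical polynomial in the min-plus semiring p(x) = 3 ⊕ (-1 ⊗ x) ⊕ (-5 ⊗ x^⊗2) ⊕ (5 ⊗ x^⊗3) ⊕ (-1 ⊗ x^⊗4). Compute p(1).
p(1) = -3

A tropical monomial a ⊗ x^⊗i evaluates to a + i · x. Evaluating each term at x = 1:
  Term 0 contributes 3 + 0 · 1 = 3
  Term 1 contributes -1 + 1 · 1 = 0
  Term 2 contributes -5 + 2 · 1 = -3
  Term 3 contributes 5 + 3 · 1 = 8
  Term 4 contributes -1 + 4 · 1 = 3
p(1) = ⊕ of these = min[3, 0, -3, 8, 3] = -3.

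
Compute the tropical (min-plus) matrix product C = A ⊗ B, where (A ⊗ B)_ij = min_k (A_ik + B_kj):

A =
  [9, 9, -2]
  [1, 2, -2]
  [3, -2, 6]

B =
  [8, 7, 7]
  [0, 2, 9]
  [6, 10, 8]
A ⊗ B =
  [4, 8, 6]
  [2, 4, 6]
  [-2, 0, 7]

Apply the min-plus product entry-by-entry:
  C[0][0] = min over k of (A[0][0] + B[0][0] = 9 + 8 = 17, A[0][1] + B[1][0] = 9 + 0 = 9, A[0][2] + B[2][0] = -2 + 6 = 4) = 4 (attained at k = 2)
  C[0][1] = min over k of (A[0][0] + B[0][1] = 9 + 7 = 16, A[0][1] + B[1][1] = 9 + 2 = 11, A[0][2] + B[2][1] = -2 + 10 = 8) = 8 (attained at k = 2)
  C[0][2] = min over k of (A[0][0] + B[0][2] = 9 + 7 = 16, A[0][1] + B[1][2] = 9 + 9 = 18, A[0][2] + B[2][2] = -2 + 8 = 6) = 6 (attained at k = 2)
  C[1][0] = min over k of (A[1][0] + B[0][0] = 1 + 8 = 9, A[1][1] + B[1][0] = 2 + 0 = 2, A[1][2] + B[2][0] = -2 + 6 = 4) = 2 (attained at k = 1)
  C[1][1] = min over k of (A[1][0] + B[0][1] = 1 + 7 = 8, A[1][1] + B[1][1] = 2 + 2 = 4, A[1][2] + B[2][1] = -2 + 10 = 8) = 4 (attained at k = 1)
  C[1][2] = min over k of (A[1][0] + B[0][2] = 1 + 7 = 8, A[1][1] + B[1][2] = 2 + 9 = 11, A[1][2] + B[2][2] = -2 + 8 = 6) = 6 (attained at k = 2)
  C[2][0] = min over k of (A[2][0] + B[0][0] = 3 + 8 = 11, A[2][1] + B[1][0] = -2 + 0 = -2, A[2][2] + B[2][0] = 6 + 6 = 12) = -2 (attained at k = 1)
  C[2][1] = min over k of (A[2][0] + B[0][1] = 3 + 7 = 10, A[2][1] + B[1][1] = -2 + 2 = 0, A[2][2] + B[2][1] = 6 + 10 = 16) = 0 (attained at k = 1)
  C[2][2] = min over k of (A[2][0] + B[0][2] = 3 + 7 = 10, A[2][1] + B[1][2] = -2 + 9 = 7, A[2][2] + B[2][2] = 6 + 8 = 14) = 7 (attained at k = 1)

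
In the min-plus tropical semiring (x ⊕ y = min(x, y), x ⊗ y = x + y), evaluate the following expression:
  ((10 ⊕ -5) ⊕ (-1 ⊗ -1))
((10 ⊕ -5) ⊕ (-1 ⊗ -1)) = -5

Expand innermost to outermost. Recall ⊕ takes the minimum of its arguments and ⊗ takes their sum. Working out the expression ((10 ⊕ -5) ⊕ (-1 ⊗ -1)) gives -5.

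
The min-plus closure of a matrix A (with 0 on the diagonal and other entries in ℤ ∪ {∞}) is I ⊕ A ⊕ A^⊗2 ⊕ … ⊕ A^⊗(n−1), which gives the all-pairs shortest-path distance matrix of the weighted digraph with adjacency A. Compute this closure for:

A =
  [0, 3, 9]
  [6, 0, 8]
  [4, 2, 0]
Closure =
  [0, 3, 9]
  [6, 0, 8]
  [4, 2, 0]

This is the Floyd-Warshall all-pairs shortest-path computation. For each intermediate vertex k = 0, 1, …, 2, update dist[i][j] ← min(dist[i][j], dist[i][k] + dist[k][j]). The final matrix gives, for each (i, j), the minimum total weight of any directed path from i to j (possibly empty when i = j).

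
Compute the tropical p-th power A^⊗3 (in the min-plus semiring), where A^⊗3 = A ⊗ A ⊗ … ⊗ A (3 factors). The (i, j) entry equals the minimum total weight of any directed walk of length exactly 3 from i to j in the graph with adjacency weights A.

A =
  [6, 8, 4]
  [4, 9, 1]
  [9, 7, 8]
A^⊗3 =
  [15, 16, 12]
  [12, 15, 9]
  [17, 15, 15]

Each entry (A^⊗3)_ij equals the minimum over all length-3 walks i = v_0 → v_1 → … → v_3 = j of Σ_t A[v_t][v_{t+1}]. For example, for (i, j) = (0, 2) we minimise over 9 possible intermediate vertex sequences; the minimum is 12, attained along the walk 0 → 2 → 1 → 2.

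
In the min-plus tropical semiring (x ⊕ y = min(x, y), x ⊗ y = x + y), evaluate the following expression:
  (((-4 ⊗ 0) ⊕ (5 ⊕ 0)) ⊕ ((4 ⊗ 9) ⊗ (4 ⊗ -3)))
(((-4 ⊗ 0) ⊕ (5 ⊕ 0)) ⊕ ((4 ⊗ 9) ⊗ (4 ⊗ -3))) = -4

Expand innermost to outermost. Recall ⊕ takes the minimum of its arguments and ⊗ takes their sum. Working out the expression (((-4 ⊗ 0) ⊕ (5 ⊕ 0)) ⊕ ((4 ⊗ 9) ⊗ (4 ⊗ -3))) gives -4.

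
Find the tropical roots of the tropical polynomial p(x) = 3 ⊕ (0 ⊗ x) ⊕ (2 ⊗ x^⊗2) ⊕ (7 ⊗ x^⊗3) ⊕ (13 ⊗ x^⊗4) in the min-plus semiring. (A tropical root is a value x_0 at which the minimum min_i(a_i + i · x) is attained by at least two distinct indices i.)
Roots: {-6, -5, -2, 3}

Each tropical root is a break point of the lower envelope of the lines y = a_i + i · x (there are 5 lines, with slopes 0, 1, ..., 4). Only the lines that attain the minimum somewhere contribute to roots; other lines are dominated. Here the surviving (envelope) indices are i = 4, i = 3, i = 2, i = 1, i = 0.
Intersections between consecutive envelope lines give the roots: for adjacent envelope indices i < j the intersection is x = (a_i − a_j) / (j − i). Reading off the sorted break points: {-6, -5, -2, 3}.
Verification: at each break x_0, at least two indices attain the minimum of min_i(a_i + i · x_0).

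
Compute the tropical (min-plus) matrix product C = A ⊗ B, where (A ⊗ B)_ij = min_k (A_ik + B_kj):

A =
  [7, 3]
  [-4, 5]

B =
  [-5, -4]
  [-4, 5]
A ⊗ B =
  [-1, 3]
  [-9, -8]

Apply the min-plus product entry-by-entry:
  C[0][0] = min over k of (A[0][0] + B[0][0] = 7 + -5 = 2, A[0][1] + B[1][0] = 3 + -4 = -1) = -1 (attained at k = 1)
  C[0][1] = min over k of (A[0][0] + B[0][1] = 7 + -4 = 3, A[0][1] + B[1][1] = 3 + 5 = 8) = 3 (attained at k = 0)
  C[1][0] = min over k of (A[1][0] + B[0][0] = -4 + -5 = -9, A[1][1] + B[1][0] = 5 + -4 = 1) = -9 (attained at k = 0)
  C[1][1] = min over k of (A[1][0] + B[0][1] = -4 + -4 = -8, A[1][1] + B[1][1] = 5 + 5 = 10) = -8 (attained at k = 0)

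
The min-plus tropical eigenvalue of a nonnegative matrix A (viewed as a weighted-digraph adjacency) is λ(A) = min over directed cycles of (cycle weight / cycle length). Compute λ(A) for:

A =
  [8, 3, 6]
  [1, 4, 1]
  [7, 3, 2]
λ(A) = 2

Enumerate directed cycles and compute their means (weight / length). Sample:
  cycle 0 → 0: weight = 8, length = 1, mean = 8/1 ≈ 8.000
  cycle 1 → 1: weight = 4, length = 1, mean = 4/1 ≈ 4.000
  cycle 2 → 2: weight = 2, length = 1, mean = 2/1 ≈ 2.000
  cycle 0 → 1 → 0: weight = 4, length = 2, mean = 4/2 ≈ 2.000
  cycle 0 → 2 → 0: weight = 13, length = 2, mean = 13/2 ≈ 6.500
  cycle 1 → 0 → 1: weight = 4, length = 2, mean = 4/2 ≈ 2.000
Minimum mean = 2.000, attained e.g. along the cycle 2 → 2 with weight 2 and length 1. So λ(A) = 2/1 = 2.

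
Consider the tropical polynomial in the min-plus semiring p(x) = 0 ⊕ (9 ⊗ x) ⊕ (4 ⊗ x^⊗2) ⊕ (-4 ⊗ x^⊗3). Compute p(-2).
p(-2) = -10

A tropical monomial a ⊗ x^⊗i evaluates to a + i · x. Evaluating each term at x = -2:
  Term 0 contributes 0 + 0 · -2 = 0
  Term 1 contributes 9 + 1 · -2 = 7
  Term 2 contributes 4 + 2 · -2 = 0
  Term 3 contributes -4 + 3 · -2 = -10
p(-2) = ⊕ of these = min[0, 7, 0, -10] = -10.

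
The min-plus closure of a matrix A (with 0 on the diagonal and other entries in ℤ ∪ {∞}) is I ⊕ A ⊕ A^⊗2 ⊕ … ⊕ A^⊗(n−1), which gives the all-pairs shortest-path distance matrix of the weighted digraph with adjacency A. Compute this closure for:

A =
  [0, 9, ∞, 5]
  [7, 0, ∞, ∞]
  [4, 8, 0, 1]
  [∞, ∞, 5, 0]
Closure =
  [0, 9, 10, 5]
  [7, 0, 17, 12]
  [4, 8, 0, 1]
  [9, 13, 5, 0]

This is the Floyd-Warshall all-pairs shortest-path computation. For each intermediate vertex k = 0, 1, …, 3, update dist[i][j] ← min(dist[i][j], dist[i][k] + dist[k][j]). The final matrix gives, for each (i, j), the minimum total weight of any directed path from i to j (possibly empty when i = j).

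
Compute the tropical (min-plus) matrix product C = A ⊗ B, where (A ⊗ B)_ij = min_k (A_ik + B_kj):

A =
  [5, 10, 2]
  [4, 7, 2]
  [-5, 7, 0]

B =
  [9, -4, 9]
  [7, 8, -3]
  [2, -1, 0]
A ⊗ B =
  [4, 1, 2]
  [4, 0, 2]
  [2, -9, 0]

Apply the min-plus product entry-by-entry:
  C[0][0] = min over k of (A[0][0] + B[0][0] = 5 + 9 = 14, A[0][1] + B[1][0] = 10 + 7 = 17, A[0][2] + B[2][0] = 2 + 2 = 4) = 4 (attained at k = 2)
  C[0][1] = min over k of (A[0][0] + B[0][1] = 5 + -4 = 1, A[0][1] + B[1][1] = 10 + 8 = 18, A[0][2] + B[2][1] = 2 + -1 = 1) = 1 (attained at k = 0)
  C[0][2] = min over k of (A[0][0] + B[0][2] = 5 + 9 = 14, A[0][1] + B[1][2] = 10 + -3 = 7, A[0][2] + B[2][2] = 2 + 0 = 2) = 2 (attained at k = 2)
  C[1][0] = min over k of (A[1][0] + B[0][0] = 4 + 9 = 13, A[1][1] + B[1][0] = 7 + 7 = 14, A[1][2] + B[2][0] = 2 + 2 = 4) = 4 (attained at k = 2)
  C[1][1] = min over k of (A[1][0] + B[0][1] = 4 + -4 = 0, A[1][1] + B[1][1] = 7 + 8 = 15, A[1][2] + B[2][1] = 2 + -1 = 1) = 0 (attained at k = 0)
  C[1][2] = min over k of (A[1][0] + B[0][2] = 4 + 9 = 13, A[1][1] + B[1][2] = 7 + -3 = 4, A[1][2] + B[2][2] = 2 + 0 = 2) = 2 (attained at k = 2)
  C[2][0] = min over k of (A[2][0] + B[0][0] = -5 + 9 = 4, A[2][1] + B[1][0] = 7 + 7 = 14, A[2][2] + B[2][0] = 0 + 2 = 2) = 2 (attained at k = 2)
  C[2][1] = min over k of (A[2][0] + B[0][1] = -5 + -4 = -9, A[2][1] + B[1][1] = 7 + 8 = 15, A[2][2] + B[2][1] = 0 + -1 = -1) = -9 (attained at k = 0)
  C[2][2] = min over k of (A[2][0] + B[0][2] = -5 + 9 = 4, A[2][1] + B[1][2] = 7 + -3 = 4, A[2][2] + B[2][2] = 0 + 0 = 0) = 0 (attained at k = 2)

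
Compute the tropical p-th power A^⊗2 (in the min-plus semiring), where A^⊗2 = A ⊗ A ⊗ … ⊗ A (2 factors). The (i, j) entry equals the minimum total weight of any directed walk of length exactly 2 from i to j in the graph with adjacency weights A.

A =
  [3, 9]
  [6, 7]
A^⊗2 =
  [6, 12]
  [9, 14]

Each entry (A^⊗2)_ij equals the minimum over all length-2 walks i = v_0 → v_1 → … → v_2 = j of Σ_t A[v_t][v_{t+1}]. For example, for (i, j) = (0, 1) we minimise over 2 possible intermediate vertex sequences; the minimum is 12, attained along the walk 0 → 0 → 1.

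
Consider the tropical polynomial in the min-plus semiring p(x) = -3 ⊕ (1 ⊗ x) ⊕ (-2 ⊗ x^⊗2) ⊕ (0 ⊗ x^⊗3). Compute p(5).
p(5) = -3

A tropical monomial a ⊗ x^⊗i evaluates to a + i · x. Evaluating each term at x = 5:
  Term 0 contributes -3 + 0 · 5 = -3
  Term 1 contributes 1 + 1 · 5 = 6
  Term 2 contributes -2 + 2 · 5 = 8
  Term 3 contributes 0 + 3 · 5 = 15
p(5) = ⊕ of these = min[-3, 6, 8, 15] = -3.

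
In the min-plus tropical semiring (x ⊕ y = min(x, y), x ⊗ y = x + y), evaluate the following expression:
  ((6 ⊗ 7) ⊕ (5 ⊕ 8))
((6 ⊗ 7) ⊕ (5 ⊕ 8)) = 5

Expand innermost to outermost. Recall ⊕ takes the minimum of its arguments and ⊗ takes their sum. Working out the expression ((6 ⊗ 7) ⊕ (5 ⊕ 8)) gives 5.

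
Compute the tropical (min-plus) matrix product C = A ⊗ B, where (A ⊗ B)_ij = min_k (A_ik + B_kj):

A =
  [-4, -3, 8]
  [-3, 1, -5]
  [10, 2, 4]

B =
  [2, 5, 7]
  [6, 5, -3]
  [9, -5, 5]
A ⊗ B =
  [-2, 1, -6]
  [-1, -10, -2]
  [8, -1, -1]

Apply the min-plus product entry-by-entry:
  C[0][0] = min over k of (A[0][0] + B[0][0] = -4 + 2 = -2, A[0][1] + B[1][0] = -3 + 6 = 3, A[0][2] + B[2][0] = 8 + 9 = 17) = -2 (attained at k = 0)
  C[0][1] = min over k of (A[0][0] + B[0][1] = -4 + 5 = 1, A[0][1] + B[1][1] = -3 + 5 = 2, A[0][2] + B[2][1] = 8 + -5 = 3) = 1 (attained at k = 0)
  C[0][2] = min over k of (A[0][0] + B[0][2] = -4 + 7 = 3, A[0][1] + B[1][2] = -3 + -3 = -6, A[0][2] + B[2][2] = 8 + 5 = 13) = -6 (attained at k = 1)
  C[1][0] = min over k of (A[1][0] + B[0][0] = -3 + 2 = -1, A[1][1] + B[1][0] = 1 + 6 = 7, A[1][2] + B[2][0] = -5 + 9 = 4) = -1 (attained at k = 0)
  C[1][1] = min over k of (A[1][0] + B[0][1] = -3 + 5 = 2, A[1][1] + B[1][1] = 1 + 5 = 6, A[1][2] + B[2][1] = -5 + -5 = -10) = -10 (attained at k = 2)
  C[1][2] = min over k of (A[1][0] + B[0][2] = -3 + 7 = 4, A[1][1] + B[1][2] = 1 + -3 = -2, A[1][2] + B[2][2] = -5 + 5 = 0) = -2 (attained at k = 1)
  C[2][0] = min over k of (A[2][0] + B[0][0] = 10 + 2 = 12, A[2][1] + B[1][0] = 2 + 6 = 8, A[2][2] + B[2][0] = 4 + 9 = 13) = 8 (attained at k = 1)
  C[2][1] = min over k of (A[2][0] + B[0][1] = 10 + 5 = 15, A[2][1] + B[1][1] = 2 + 5 = 7, A[2][2] + B[2][1] = 4 + -5 = -1) = -1 (attained at k = 2)
  C[2][2] = min over k of (A[2][0] + B[0][2] = 10 + 7 = 17, A[2][1] + B[1][2] = 2 + -3 = -1, A[2][2] + B[2][2] = 4 + 5 = 9) = -1 (attained at k = 1)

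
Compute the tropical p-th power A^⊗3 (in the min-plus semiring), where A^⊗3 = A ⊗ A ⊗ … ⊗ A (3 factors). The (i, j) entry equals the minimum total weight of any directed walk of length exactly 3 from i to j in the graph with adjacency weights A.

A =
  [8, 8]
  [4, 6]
A^⊗3 =
  [18, 20]
  [16, 18]

Each entry (A^⊗3)_ij equals the minimum over all length-3 walks i = v_0 → v_1 → … → v_3 = j of Σ_t A[v_t][v_{t+1}]. For example, for (i, j) = (0, 1) we minimise over 4 possible intermediate vertex sequences; the minimum is 20, attained along the walk 0 → 1 → 0 → 1.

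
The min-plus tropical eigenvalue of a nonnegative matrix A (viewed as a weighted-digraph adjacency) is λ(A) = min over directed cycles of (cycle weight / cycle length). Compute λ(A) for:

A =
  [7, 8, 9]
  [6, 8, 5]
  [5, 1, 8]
λ(A) = 3

Enumerate directed cycles and compute their means (weight / length). Sample:
  cycle 0 → 0: weight = 7, length = 1, mean = 7/1 ≈ 7.000
  cycle 1 → 1: weight = 8, length = 1, mean = 8/1 ≈ 8.000
  cycle 2 → 2: weight = 8, length = 1, mean = 8/1 ≈ 8.000
  cycle 0 → 1 → 0: weight = 14, length = 2, mean = 14/2 ≈ 7.000
  cycle 0 → 2 → 0: weight = 14, length = 2, mean = 14/2 ≈ 7.000
  cycle 1 → 0 → 1: weight = 14, length = 2, mean = 14/2 ≈ 7.000
Minimum mean = 3.000, attained e.g. along the cycle 1 → 2 → 1 with weight 6 and length 2. So λ(A) = 6/2 = 3.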